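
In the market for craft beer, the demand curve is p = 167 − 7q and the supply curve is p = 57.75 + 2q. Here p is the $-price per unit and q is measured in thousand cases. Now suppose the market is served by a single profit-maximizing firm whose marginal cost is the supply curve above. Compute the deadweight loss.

Competitive equilibrium: 167 − 7q = 57.75 + 2q → q* = 12.1389, p* = 82.0278.
Marginal revenue: MR = 167 − 14q. Set MR = MC: 167 − 14q = 57.75 + 2q → q_m = 6.8281.
Price p_m = 167 − 7·6.8281 = 119.2033; MC(q_m) = 57.75 + 2·6.8281 = 71.4062.
Competitive q* = 12.1389, so Δq = 5.3108; wedge = 119.2033 − 71.4062 = 47.7971.
Deadweight loss = ½ × 5.3108 × 47.7971 = $126.92 thousand.

$126.92 thousand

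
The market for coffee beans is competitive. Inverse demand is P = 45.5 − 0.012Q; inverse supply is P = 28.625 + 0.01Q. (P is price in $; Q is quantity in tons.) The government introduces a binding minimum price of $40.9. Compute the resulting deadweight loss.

$1619.58

Competitive equilibrium: 45.5 − 0.012Q = 28.625 + 0.01Q → Q* = 767.045455, P* = 36.295455.
At the floor P = 40.9, quantity demanded = (45.5 − 40.9)/0.012 = 383.333333.
Sellers' marginal cost at Q' = 383.333333: 28.625 + 0.01·383.333333 = 32.458333.
ΔQ = 767.045455 − 383.333333 = 383.712122; wedge = 40.9 − 32.458333 = 8.441667.
Deadweight loss = ½ × 383.712122 × 8.441667 = $1619.58.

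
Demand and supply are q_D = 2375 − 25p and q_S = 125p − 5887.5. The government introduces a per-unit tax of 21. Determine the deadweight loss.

In inverse form: demand p = 95 − 0.04q, supply p = 47.1 + 0.008q.
Competitive equilibrium: 95 − 0.04q = 47.1 + 0.008q → q* = 997.9167, p* = 55.0833.
With the tax, the buyer price exceeds the seller price by 21: (95 − 0.04q) − (47.1 + 0.008q) = 21 → q' = 560.4167.
Δq = 997.9167 − 560.4167 = 437.5; the wedge equals the tax, 21.
Welfare loss = ½ × 437.5 × 21 = 4593.75.

4593.75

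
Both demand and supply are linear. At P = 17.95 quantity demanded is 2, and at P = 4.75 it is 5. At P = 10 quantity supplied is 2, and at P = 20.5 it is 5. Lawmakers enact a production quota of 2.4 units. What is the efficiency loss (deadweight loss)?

Demand slope = (4.75 − 17.95)/(5 − 2) = −4.4, so P = 26.75 − 4.4Q.
Supply slope = (20.5 − 10)/(5 − 2) = 3.5, so P = 3 + 3.5Q.
Competitive equilibrium: 26.75 − 4.4Q = 3 + 3.5Q → Q* = 3.0063, P* = 13.5222.
At Q = 2.4: demand price = 26.75 − 4.4·2.4 = 16.19; supply price = 3 + 3.5·2.4 = 11.4.
ΔQ = 3.0063 − 2.4 = 0.6063; wedge = 16.19 − 11.4 = 4.79.
DWL = ½ × 0.6063 × 4.79 = 1.45.

1.45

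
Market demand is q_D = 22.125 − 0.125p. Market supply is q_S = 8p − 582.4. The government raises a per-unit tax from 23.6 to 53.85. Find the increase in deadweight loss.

144.18

In inverse form: demand p = 177 − 8q, supply p = 72.8 + 0.125q.
Competitive equilibrium: 177 − 8q = 72.8 + 0.125q → q* = 12.8246, p* = 74.4031.
For a per-unit tax t: Δq = t/8.125, so DWL = ½·t·(t/8.125) = t²/16.25.
At t = 23.6: DWL = 34.274. At t = 53.85: DWL = 178.451.
Increase = 178.451 − 34.274 = 144.18.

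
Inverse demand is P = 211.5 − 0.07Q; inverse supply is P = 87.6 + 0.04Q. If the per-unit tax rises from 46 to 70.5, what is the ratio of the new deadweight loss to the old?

Competitive equilibrium: 211.5 − 0.07Q = 87.6 + 0.04Q → Q* = 1126.3636, P* = 132.6545.
For a per-unit tax t: ΔQ = t/0.11, so DWL = ½·t·(t/0.11) = t²/0.22.
At t = 46: DWL = 9618.182. At t = 70.5: DWL = 22592.045.
Ratio = (70.5/46)² = 2.349.

2.349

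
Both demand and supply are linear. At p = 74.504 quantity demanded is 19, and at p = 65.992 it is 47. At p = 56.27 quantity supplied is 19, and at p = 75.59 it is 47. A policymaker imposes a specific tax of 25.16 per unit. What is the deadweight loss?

Demand slope = (65.992 − 74.504)/(47 − 19) = −0.304, so p = 80.28 − 0.304q.
Supply slope = (75.59 − 56.27)/(47 − 19) = 0.69, so p = 43.16 + 0.69q.
Competitive equilibrium: 80.28 − 0.304q = 43.16 + 0.69q → q* = 37.3441, p* = 68.9274.
With the tax, the buyer price exceeds the seller price by 25.16: (80.28 − 0.304q) − (43.16 + 0.69q) = 25.16 → q' = 12.0322.
Δq = 37.3441 − 12.0322 = 25.3119; the wedge equals the tax, 25.16.
Deadweight loss = ½ × 25.3119 × 25.16 = 318.42.

318.42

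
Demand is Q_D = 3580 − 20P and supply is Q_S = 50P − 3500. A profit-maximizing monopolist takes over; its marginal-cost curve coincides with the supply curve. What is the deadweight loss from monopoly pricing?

In inverse form: demand P = 179 − 0.05Q, supply P = 70 + 0.02Q.
Competitive equilibrium: 179 − 0.05Q = 70 + 0.02Q → Q* = 1557.14286, P* = 101.14286.
Marginal revenue: MR = 179 − 0.1Q. Set MR = MC: 179 − 0.1Q = 70 + 0.02Q → Q_m = 908.33333.
Price P_m = 179 − 0.05·908.33333 = 133.58333; MC(Q_m) = 70 + 0.02·908.33333 = 88.16667.
Competitive Q* = 1557.14286, so ΔQ = 648.80953; wedge = 133.58333 − 88.16667 = 45.41666.
The triangle = ½ × 648.80953 × 45.41666 = 14733.38.

14733.38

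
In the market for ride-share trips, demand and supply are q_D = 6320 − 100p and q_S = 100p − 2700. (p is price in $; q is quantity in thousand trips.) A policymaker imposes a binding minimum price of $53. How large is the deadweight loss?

In inverse form: demand p = 63.2 − 0.01q, supply p = 27 + 0.01q.
Competitive equilibrium: 63.2 − 0.01q = 27 + 0.01q → q* = 1810, p* = 45.1.
At the floor p = 53, quantity demanded = (63.2 − 53)/0.01 = 1020.
Sellers' marginal cost at q' = 1020: 27 + 0.01·1020 = 37.2.
Δq = 1810 − 1020 = 790; wedge = 53 − 37.2 = 15.8.
Deadweight loss = ½ × 790 × 15.8 = $6241 thousand.

$6241 thousand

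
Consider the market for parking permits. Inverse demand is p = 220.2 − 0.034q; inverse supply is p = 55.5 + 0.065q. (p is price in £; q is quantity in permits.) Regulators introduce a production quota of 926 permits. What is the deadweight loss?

Competitive equilibrium: 220.2 − 0.034q = 55.5 + 0.065q → q* = 1663.6364, p* = 163.6364.
At q = 926: demand price = 220.2 − 0.034·926 = 188.716; supply price = 55.5 + 0.065·926 = 115.69.
Δq = 1663.6364 − 926 = 737.6364; wedge = 188.716 − 115.69 = 73.026.
DWL = ½ × 737.6364 × 73.026 = £26933.32.

£26933.32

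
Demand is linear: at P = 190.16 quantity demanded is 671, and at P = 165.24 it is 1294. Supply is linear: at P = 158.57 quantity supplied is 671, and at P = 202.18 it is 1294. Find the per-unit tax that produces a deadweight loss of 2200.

Demand slope = (165.24 − 190.16)/(1294 − 671) = −0.04, so P = 217 − 0.04Q.
Supply slope = (202.18 − 158.57)/(1294 − 671) = 0.07, so P = 111.6 + 0.07Q.
Competitive equilibrium: 217 − 0.04Q = 111.6 + 0.07Q → Q* = 958.1818, P* = 178.6727.
A tax t gives ΔQ = t/0.11 and wedge t, so DWL = t²/0.22.
t²/0.22 = 2200 → t² = 484 → t = 22.

22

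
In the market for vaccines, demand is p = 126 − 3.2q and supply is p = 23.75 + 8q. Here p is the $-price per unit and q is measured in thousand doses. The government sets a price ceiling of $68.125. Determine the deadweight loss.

Competitive equilibrium: 126 − 3.2q = 23.75 + 8q → q* = 9.1295, p* = 96.7857.
At the ceiling p = 68.125, quantity supplied = (68.125 − 23.75)/8 = 5.5469.
Willingness to pay at q' = 5.5469: 126 − 3.2·5.5469 = 108.2499.
Δq = 9.1295 − 5.5469 = 3.5826; wedge = 108.2499 − 68.125 = 40.1249.
Welfare loss = ½ × 3.5826 × 40.1249 = $71.88 thousand.

$71.88 thousand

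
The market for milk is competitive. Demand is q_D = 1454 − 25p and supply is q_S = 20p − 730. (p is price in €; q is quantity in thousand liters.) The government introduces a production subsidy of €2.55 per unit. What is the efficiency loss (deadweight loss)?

In inverse form: demand p = 58.16 − 0.04q, supply p = 36.5 + 0.05q.
Competitive equilibrium: 58.16 − 0.04q = 36.5 + 0.05q → q* = 240.6667, p* = 48.5333.
The subsidy lowers effective supply by 2.55: p = 33.95 + 0.05q.
New quantity: 58.16 − 0.04q = 33.95 + 0.05q → q' = 269.
Overproduction Δq = 269 − 240.6667 = 28.3333; wedge = subsidy = 2.55.
Deadweight loss = ½ × 28.3333 × 2.55 = €36.125 thousand.

€36.125 thousand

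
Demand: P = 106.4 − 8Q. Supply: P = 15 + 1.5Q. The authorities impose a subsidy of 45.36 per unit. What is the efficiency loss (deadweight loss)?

108.29

Competitive equilibrium: 106.4 − 8Q = 15 + 1.5Q → Q* = 9.6211, P* = 29.4316.
The subsidy lowers effective supply by 45.36: P = 1.5Q − 30.36.
New quantity: 106.4 − 8Q = 1.5Q − 30.36 → Q' = 14.3958.
Overproduction ΔQ = 14.3958 − 9.6211 = 4.7747; wedge = subsidy = 45.36.
Deadweight loss = ½ × 4.7747 × 45.36 = 108.29.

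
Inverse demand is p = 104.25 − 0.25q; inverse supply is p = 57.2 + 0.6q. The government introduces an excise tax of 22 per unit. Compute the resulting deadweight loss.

Competitive equilibrium: 104.25 − 0.25q = 57.2 + 0.6q → q* = 55.3529, p* = 90.4118.
With the tax, the buyer price exceeds the seller price by 22: (104.25 − 0.25q) − (57.2 + 0.6q) = 22 → q' = 29.4706.
Δq = 55.3529 − 29.4706 = 25.8823; the wedge equals the tax, 22.
DWL = ½ × 25.8823 × 22 = 284.71.

284.71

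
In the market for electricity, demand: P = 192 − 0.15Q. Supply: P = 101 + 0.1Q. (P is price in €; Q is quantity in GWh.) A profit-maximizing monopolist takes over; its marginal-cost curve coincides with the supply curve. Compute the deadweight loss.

€2329.03

Competitive equilibrium: 192 − 0.15Q = 101 + 0.1Q → Q* = 364, P* = 137.4.
Marginal revenue: MR = 192 − 0.3Q. Set MR = MC: 192 − 0.3Q = 101 + 0.1Q → Q_m = 227.5.
Price P_m = 192 − 0.15·227.5 = 157.875; MC(Q_m) = 101 + 0.1·227.5 = 123.75.
Competitive Q* = 364, so ΔQ = 136.5; wedge = 157.875 − 123.75 = 34.125.
The triangle = ½ × 136.5 × 34.125 = €2329.03.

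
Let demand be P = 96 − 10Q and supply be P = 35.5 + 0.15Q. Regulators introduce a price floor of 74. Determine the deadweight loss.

71.77

Competitive equilibrium: 96 − 10Q = 35.5 + 0.15Q → Q* = 5.9606, P* = 36.3941.
At the floor P = 74, quantity demanded = (96 − 74)/10 = 2.2.
Sellers' marginal cost at Q' = 2.2: 35.5 + 0.15·2.2 = 35.83.
ΔQ = 5.9606 − 2.2 = 3.7606; wedge = 74 − 35.83 = 38.17.
The triangle = ½ × 3.7606 × 38.17 = 71.77.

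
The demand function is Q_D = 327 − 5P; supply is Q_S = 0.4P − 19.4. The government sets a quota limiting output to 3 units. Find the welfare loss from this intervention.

14.34

In inverse form: demand P = 65.4 − 0.2Q, supply P = 48.5 + 2.5Q.
Competitive equilibrium: 65.4 − 0.2Q = 48.5 + 2.5Q → Q* = 6.2593, P* = 64.1481.
At Q = 3: demand price = 65.4 − 0.2·3 = 64.8; supply price = 48.5 + 2.5·3 = 56.
ΔQ = 6.2593 − 3 = 3.2593; wedge = 64.8 − 56 = 8.8.
DWL = ½ × 3.2593 × 8.8 = 14.34.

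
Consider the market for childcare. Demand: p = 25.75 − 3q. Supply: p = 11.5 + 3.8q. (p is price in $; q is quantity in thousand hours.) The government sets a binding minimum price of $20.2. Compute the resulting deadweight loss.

Competitive equilibrium: 25.75 − 3q = 11.5 + 3.8q → q* = 2.0956, p* = 19.4632.
At the floor p = 20.2, quantity demanded = (25.75 − 20.2)/3 = 1.85.
Sellers' marginal cost at q' = 1.85: 11.5 + 3.8·1.85 = 18.53.
Δq = 2.0956 − 1.85 = 0.2456; wedge = 20.2 − 18.53 = 1.67.
DWL = ½ × 0.2456 × 1.67 = $0.21 thousand.

$0.21 thousand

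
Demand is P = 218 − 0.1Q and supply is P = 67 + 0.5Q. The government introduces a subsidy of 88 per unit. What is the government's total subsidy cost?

Competitive equilibrium: 218 − 0.1Q = 67 + 0.5Q → Q* = 251.6667, P* = 192.8333.
The subsidy lowers effective supply by 88: P = 0.5Q − 21.
New quantity: 218 − 0.1Q = 0.5Q − 21 → Q' = 398.3333.
Total subsidy cost = 88 × 398.3333 = 35053.33.

35053.33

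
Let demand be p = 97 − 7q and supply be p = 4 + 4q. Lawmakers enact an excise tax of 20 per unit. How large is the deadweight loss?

18.18

Competitive equilibrium: 97 − 7q = 4 + 4q → q* = 8.4545, p* = 37.8182.
With the tax, the buyer price exceeds the seller price by 20: (97 − 7q) − (4 + 4q) = 20 → q' = 6.6364.
Δq = 8.4545 − 6.6364 = 1.8181; the wedge equals the tax, 20.
Deadweight loss = ½ × 1.8181 × 20 = 18.18.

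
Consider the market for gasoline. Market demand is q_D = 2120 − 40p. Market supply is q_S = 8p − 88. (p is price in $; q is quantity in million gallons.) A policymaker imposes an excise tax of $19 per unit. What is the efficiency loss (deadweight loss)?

$1203.33 million

In inverse form: demand p = 53 − 0.025q, supply p = 11 + 0.125q.
Competitive equilibrium: 53 − 0.025q = 11 + 0.125q → q* = 280, p* = 46.
With the tax, the buyer price exceeds the seller price by 19: (53 − 0.025q) − (11 + 0.125q) = 19 → q' = 153.3333.
Δq = 280 − 153.3333 = 126.6667; the wedge equals the tax, 19.
Deadweight loss = ½ × 126.6667 × 19 = $1203.33 million.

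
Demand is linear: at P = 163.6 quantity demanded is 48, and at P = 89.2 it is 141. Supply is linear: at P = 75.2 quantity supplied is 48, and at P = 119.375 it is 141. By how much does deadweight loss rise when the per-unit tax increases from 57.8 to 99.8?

Demand slope = (89.2 − 163.6)/(141 − 48) = −0.8, so P = 202 − 0.8Q.
Supply slope = (119.375 − 75.2)/(141 − 48) = 0.475, so P = 52.4 + 0.475Q.
Competitive equilibrium: 202 − 0.8Q = 52.4 + 0.475Q → Q* = 117.3333, P* = 108.1333.
For a per-unit tax t: ΔQ = t/1.275, so DWL = ½·t·(t/1.275) = t²/2.55.
At t = 57.8: DWL = 1310.1333. At t = 99.8: DWL = 3905.898.
Increase = 3905.898 − 1310.1333 = 2595.76.

2595.76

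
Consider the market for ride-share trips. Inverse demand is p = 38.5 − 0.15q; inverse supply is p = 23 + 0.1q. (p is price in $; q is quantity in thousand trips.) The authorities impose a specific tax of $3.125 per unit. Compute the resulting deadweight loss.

Competitive equilibrium: 38.5 − 0.15q = 23 + 0.1q → q* = 62, p* = 29.2.
With the tax, the buyer price exceeds the seller price by 3.125: (38.5 − 0.15q) − (23 + 0.1q) = 3.125 → q' = 49.5.
Δq = 62 − 49.5 = 12.5; the wedge equals the tax, 3.125.
The triangle = ½ × 12.5 × 3.125 = $19.53 thousand.

$19.53 thousand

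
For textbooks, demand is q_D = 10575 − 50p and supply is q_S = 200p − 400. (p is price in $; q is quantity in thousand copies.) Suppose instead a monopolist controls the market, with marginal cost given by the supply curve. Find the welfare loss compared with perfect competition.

In inverse form: demand p = 211.5 − 0.02q, supply p = 2 + 0.005q.
Competitive equilibrium: 211.5 − 0.02q = 2 + 0.005q → q* = 8380, p* = 43.9.
Marginal revenue: MR = 211.5 − 0.04q. Set MR = MC: 211.5 − 0.04q = 2 + 0.005q → q_m = 4655.55556.
Price p_m = 211.5 − 0.02·4655.55556 = 118.38889; MC(q_m) = 2 + 0.005·4655.55556 = 25.27778.
Competitive q* = 8380, so Δq = 3724.44444; wedge = 118.38889 − 25.27778 = 93.11111.
Welfare loss = ½ × 3724.44444 × 93.11111 = $173393.58 thousand.

$173393.58 thousand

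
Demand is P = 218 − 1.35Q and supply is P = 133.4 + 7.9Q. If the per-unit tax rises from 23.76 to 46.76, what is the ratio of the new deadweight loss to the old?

Competitive equilibrium: 218 − 1.35Q = 133.4 + 7.9Q → Q* = 9.1459, P* = 205.653.
For a per-unit tax t: ΔQ = t/9.25, so DWL = ½·t·(t/9.25) = t²/18.5.
At t = 23.76: DWL = 30.516. At t = 46.76: DWL = 118.189.
Ratio = (46.76/23.76)² = 3.873.

3.873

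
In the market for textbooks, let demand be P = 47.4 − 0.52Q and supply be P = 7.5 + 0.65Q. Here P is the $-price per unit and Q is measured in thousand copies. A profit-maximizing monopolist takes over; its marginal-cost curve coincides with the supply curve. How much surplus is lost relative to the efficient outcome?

$64.41 thousand

Competitive equilibrium: 47.4 − 0.52Q = 7.5 + 0.65Q → Q* = 34.1026, P* = 29.6667.
Marginal revenue: MR = 47.4 − 1.04Q. Set MR = MC: 47.4 − 1.04Q = 7.5 + 0.65Q → Q_m = 23.6095.
Price P_m = 47.4 − 0.52·23.6095 = 35.1231; MC(Q_m) = 7.5 + 0.65·23.6095 = 22.8462.
Competitive Q* = 34.1026, so ΔQ = 10.4931; wedge = 35.1231 − 22.8462 = 12.2769.
Deadweight loss = ½ × 10.4931 × 12.2769 = $64.41 thousand.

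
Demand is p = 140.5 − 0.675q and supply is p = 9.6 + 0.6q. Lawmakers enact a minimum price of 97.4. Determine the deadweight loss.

960.45

Competitive equilibrium: 140.5 − 0.675q = 9.6 + 0.6q → q* = 102.6667, p* = 71.2.
At the floor p = 97.4, quantity demanded = (140.5 − 97.4)/0.675 = 63.8519.
Sellers' marginal cost at q' = 63.8519: 9.6 + 0.6·63.8519 = 47.9111.
Δq = 102.6667 − 63.8519 = 38.8148; wedge = 97.4 − 47.9111 = 49.4889.
DWL = ½ × 38.8148 × 49.4889 = 960.45.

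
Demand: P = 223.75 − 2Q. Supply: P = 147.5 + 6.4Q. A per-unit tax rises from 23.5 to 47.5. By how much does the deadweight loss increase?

101.43

Competitive equilibrium: 223.75 − 2Q = 147.5 + 6.4Q → Q* = 9.0774, P* = 205.5952.
For a per-unit tax t: ΔQ = t/8.4, so DWL = ½·t·(t/8.4) = t²/16.8.
At t = 23.5: DWL = 32.872. At t = 47.5: DWL = 134.301.
Increase = 134.301 − 32.872 = 101.43.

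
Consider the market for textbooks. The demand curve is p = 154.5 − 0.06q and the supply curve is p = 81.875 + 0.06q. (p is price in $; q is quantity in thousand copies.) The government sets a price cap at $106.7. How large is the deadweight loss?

Competitive equilibrium: 154.5 − 0.06q = 81.875 + 0.06q → q* = 605.2083, p* = 118.1875.
At the ceiling p = 106.7, quantity supplied = (106.7 − 81.875)/0.06 = 413.75.
Willingness to pay at q' = 413.75: 154.5 − 0.06·413.75 = 129.675.
Δq = 605.2083 − 413.75 = 191.4583; wedge = 129.675 − 106.7 = 22.975.
The triangle = ½ × 191.4583 × 22.975 = $2199.38 thousand.

$2199.38 thousand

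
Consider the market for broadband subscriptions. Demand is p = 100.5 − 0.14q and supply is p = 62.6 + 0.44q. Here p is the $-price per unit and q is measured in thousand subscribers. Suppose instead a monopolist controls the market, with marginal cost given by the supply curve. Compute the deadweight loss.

$46.82 thousand

Competitive equilibrium: 100.5 − 0.14q = 62.6 + 0.44q → q* = 65.3448, p* = 91.3517.
Marginal revenue: MR = 100.5 − 0.28q. Set MR = MC: 100.5 − 0.28q = 62.6 + 0.44q → q_m = 52.6389.
Price p_m = 100.5 − 0.14·52.6389 = 93.1306; MC(q_m) = 62.6 + 0.44·52.6389 = 85.7611.
Competitive q* = 65.3448, so Δq = 12.7059; wedge = 93.1306 − 85.7611 = 7.3695.
Welfare loss = ½ × 12.7059 × 7.3695 = $46.82 thousand.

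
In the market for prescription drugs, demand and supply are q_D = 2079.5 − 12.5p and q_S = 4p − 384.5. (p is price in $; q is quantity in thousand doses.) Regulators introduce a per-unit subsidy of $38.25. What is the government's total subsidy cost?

In inverse form: demand p = 166.36 − 0.08q, supply p = 96.125 + 0.25q.
Competitive equilibrium: 166.36 − 0.08q = 96.125 + 0.25q → q* = 212.8333, p* = 149.3333.
The subsidy lowers effective supply by 38.25: p = 57.875 + 0.25q.
New quantity: 166.36 − 0.08q = 57.875 + 0.25q → q' = 328.7424.
Total subsidy cost = 38.25 × 328.7424 = $12574.40 thousand.

$12574.40 thousand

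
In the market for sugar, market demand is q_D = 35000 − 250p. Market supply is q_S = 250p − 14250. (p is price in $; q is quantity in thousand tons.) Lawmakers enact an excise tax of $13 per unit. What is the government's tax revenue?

In inverse form: demand p = 140 − 0.004q, supply p = 57 + 0.004q.
Competitive equilibrium: 140 − 0.004q = 57 + 0.004q → q* = 10375, p* = 98.5.
With the tax, the buyer price exceeds the seller price by 13: (140 − 0.004q) − (57 + 0.004q) = 13 → q' = 8750.
Tax revenue = 13 × 8750 = $113750 thousand.

$113750 thousand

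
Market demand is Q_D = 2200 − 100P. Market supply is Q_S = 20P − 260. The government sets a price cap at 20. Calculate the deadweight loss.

3

In inverse form: demand P = 22 − 0.01Q, supply P = 13 + 0.05Q.
Competitive equilibrium: 22 − 0.01Q = 13 + 0.05Q → Q* = 150, P* = 20.5.
At the ceiling P = 20, quantity supplied = (20 − 13)/0.05 = 140.
Willingness to pay at Q' = 140: 22 − 0.01·140 = 20.6.
ΔQ = 150 − 140 = 10; wedge = 20.6 − 20 = 0.6.
Welfare loss = ½ × 10 × 0.6 = 3.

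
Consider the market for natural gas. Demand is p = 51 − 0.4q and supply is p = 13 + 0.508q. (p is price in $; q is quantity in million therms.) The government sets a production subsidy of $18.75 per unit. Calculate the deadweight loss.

$193.59 million

Competitive equilibrium: 51 − 0.4q = 13 + 0.508q → q* = 41.8502, p* = 34.2599.
The subsidy lowers effective supply by 18.75: p = 0.508q − 5.75.
New quantity: 51 − 0.4q = 0.508q − 5.75 → q' = 62.5.
Overproduction Δq = 62.5 − 41.8502 = 20.6498; wedge = subsidy = 18.75.
Deadweight loss = ½ × 20.6498 × 18.75 = $193.59 million.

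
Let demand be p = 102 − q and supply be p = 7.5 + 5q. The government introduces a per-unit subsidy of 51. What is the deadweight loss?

216.75

Competitive equilibrium: 102 − q = 7.5 + 5q → q* = 15.75, p* = 86.25.
The subsidy lowers effective supply by 51: p = 5q − 43.5.
New quantity: 102 − q = 5q − 43.5 → q' = 24.25.
Overproduction Δq = 24.25 − 15.75 = 8.5; wedge = subsidy = 51.
Welfare loss = ½ × 8.5 × 51 = 216.75.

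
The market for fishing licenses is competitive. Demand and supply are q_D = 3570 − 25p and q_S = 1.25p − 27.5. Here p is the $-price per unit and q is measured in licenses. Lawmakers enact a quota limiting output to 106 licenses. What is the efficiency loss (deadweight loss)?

In inverse form: demand p = 142.8 − 0.04q, supply p = 22 + 0.8q.
Competitive equilibrium: 142.8 − 0.04q = 22 + 0.8q → q* = 143.80952, p* = 137.04762.
At q = 106: demand price = 142.8 − 0.04·106 = 138.56; supply price = 22 + 0.8·106 = 106.8.
Δq = 143.80952 − 106 = 37.80952; wedge = 138.56 − 106.8 = 31.76.
Deadweight loss = ½ × 37.80952 × 31.76 = $600.42.

$600.42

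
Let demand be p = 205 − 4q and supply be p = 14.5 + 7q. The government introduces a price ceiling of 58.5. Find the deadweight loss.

Competitive equilibrium: 205 − 4q = 14.5 + 7q → q* = 17.31818, p* = 135.72727.
At the ceiling p = 58.5, quantity supplied = (58.5 − 14.5)/7 = 6.28571.
Willingness to pay at q' = 6.28571: 205 − 4·6.28571 = 179.85716.
Δq = 17.31818 − 6.28571 = 11.03247; wedge = 179.85716 − 58.5 = 121.35716.
DWL = ½ × 11.03247 × 121.35716 = 669.43.

669.43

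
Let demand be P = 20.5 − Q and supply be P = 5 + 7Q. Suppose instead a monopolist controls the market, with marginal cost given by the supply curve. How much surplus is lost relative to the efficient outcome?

0.19

Competitive equilibrium: 20.5 − Q = 5 + 7Q → Q* = 1.9375, P* = 18.5625.
Marginal revenue: MR = 20.5 − 2Q. Set MR = MC: 20.5 − 2Q = 5 + 7Q → Q_m = 1.7222.
Price P_m = 20.5 − 1·1.7222 = 18.7778; MC(Q_m) = 5 + 7·1.7222 = 17.0554.
Competitive Q* = 1.9375, so ΔQ = 0.2153; wedge = 18.7778 − 17.0554 = 1.7224.
Deadweight loss = ½ × 0.2153 × 1.7224 = 0.19.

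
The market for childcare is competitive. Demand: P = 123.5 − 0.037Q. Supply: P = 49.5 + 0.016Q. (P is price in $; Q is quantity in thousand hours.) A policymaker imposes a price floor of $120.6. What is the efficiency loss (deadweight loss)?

Competitive equilibrium: 123.5 − 0.037Q = 49.5 + 0.016Q → Q* = 1396.22642, P* = 71.83962.
At the floor P = 120.6, quantity demanded = (123.5 − 120.6)/0.037 = 78.37838.
Sellers' marginal cost at Q' = 78.37838: 49.5 + 0.016·78.37838 = 50.75405.
ΔQ = 1396.22642 − 78.37838 = 1317.84804; wedge = 120.6 − 50.75405 = 69.84595.
Deadweight loss = ½ × 1317.84804 × 69.84595 = $46023.17 thousand.

$46023.17 thousand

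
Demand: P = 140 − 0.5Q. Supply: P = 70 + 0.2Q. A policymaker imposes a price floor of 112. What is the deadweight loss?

677.60

Competitive equilibrium: 140 − 0.5Q = 70 + 0.2Q → Q* = 100, P* = 90.
At the floor P = 112, quantity demanded = (140 − 112)/0.5 = 56.
Sellers' marginal cost at Q' = 56: 70 + 0.2·56 = 81.2.
ΔQ = 100 − 56 = 44; wedge = 112 − 81.2 = 30.8.
Welfare loss = ½ × 44 × 30.8 = 677.60.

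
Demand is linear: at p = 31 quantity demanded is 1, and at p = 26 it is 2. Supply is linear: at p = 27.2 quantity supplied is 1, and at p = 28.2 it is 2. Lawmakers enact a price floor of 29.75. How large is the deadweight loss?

Demand slope = (26 − 31)/(2 − 1) = −5, so p = 36 − 5q.
Supply slope = (28.2 − 27.2)/(2 − 1) = 1, so p = 26.2 + q.
Competitive equilibrium: 36 − 5q = 26.2 + q → q* = 1.6333, p* = 27.8333.
At the floor p = 29.75, quantity demanded = (36 − 29.75)/5 = 1.25.
Sellers' marginal cost at q' = 1.25: 26.2 + 1·1.25 = 27.45.
Δq = 1.6333 − 1.25 = 0.3833; wedge = 29.75 − 27.45 = 2.3.
Welfare loss = ½ × 0.3833 × 2.3 = 0.44.

0.44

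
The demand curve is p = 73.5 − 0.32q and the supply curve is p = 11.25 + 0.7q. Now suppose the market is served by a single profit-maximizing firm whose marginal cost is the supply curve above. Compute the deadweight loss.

Competitive equilibrium: 73.5 − 0.32q = 11.25 + 0.7q → q* = 61.0294, p* = 53.9706.
Marginal revenue: MR = 73.5 − 0.64q. Set MR = MC: 73.5 − 0.64q = 11.25 + 0.7q → q_m = 46.4552.
Price p_m = 73.5 − 0.32·46.4552 = 58.6343; MC(q_m) = 11.25 + 0.7·46.4552 = 43.7686.
Competitive q* = 61.0294, so Δq = 14.5742; wedge = 58.6343 − 43.7686 = 14.8657.
Deadweight loss = ½ × 14.5742 × 14.8657 = 108.33.

108.33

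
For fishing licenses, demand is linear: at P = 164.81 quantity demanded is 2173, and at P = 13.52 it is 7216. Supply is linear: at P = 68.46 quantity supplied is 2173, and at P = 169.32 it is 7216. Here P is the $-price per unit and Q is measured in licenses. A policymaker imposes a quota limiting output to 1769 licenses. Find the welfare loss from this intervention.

$135839.025

Demand slope = (13.52 − 164.81)/(7216 − 2173) = −0.03, so P = 230 − 0.03Q.
Supply slope = (169.32 − 68.46)/(7216 − 2173) = 0.02, so P = 25 + 0.02Q.
Competitive equilibrium: 230 − 0.03Q = 25 + 0.02Q → Q* = 4100, P* = 107.
At Q = 1769: demand price = 230 − 0.03·1769 = 176.93; supply price = 25 + 0.02·1769 = 60.38.
ΔQ = 4100 − 1769 = 2331; wedge = 176.93 − 60.38 = 116.55.
The triangle = ½ × 2331 × 116.55 = $135839.025.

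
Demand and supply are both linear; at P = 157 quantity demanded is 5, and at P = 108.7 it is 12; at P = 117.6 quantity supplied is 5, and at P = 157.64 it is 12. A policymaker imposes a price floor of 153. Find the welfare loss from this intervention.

40.78

Demand slope = (108.7 − 157)/(12 − 5) = −6.9, so P = 191.5 − 6.9Q.
Supply slope = (157.64 − 117.6)/(12 − 5) = 5.72, so P = 89 + 5.72Q.
Competitive equilibrium: 191.5 − 6.9Q = 89 + 5.72Q → Q* = 8.122, P* = 135.458.
At the floor P = 153, quantity demanded = (191.5 − 153)/6.9 = 5.5797.
Sellers' marginal cost at Q' = 5.5797: 89 + 5.72·5.5797 = 120.9159.
ΔQ = 8.122 − 5.5797 = 2.5423; wedge = 153 − 120.9159 = 32.0841.
Welfare loss = ½ × 2.5423 × 32.0841 = 40.78.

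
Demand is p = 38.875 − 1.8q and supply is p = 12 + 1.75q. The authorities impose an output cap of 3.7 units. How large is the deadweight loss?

26.59

Competitive equilibrium: 38.875 − 1.8q = 12 + 1.75q → q* = 7.5704, p* = 25.2482.
At q = 3.7: demand price = 38.875 − 1.8·3.7 = 32.215; supply price = 12 + 1.75·3.7 = 18.475.
Δq = 7.5704 − 3.7 = 3.8704; wedge = 32.215 − 18.475 = 13.74.
Welfare loss = ½ × 3.8704 × 13.74 = 26.59.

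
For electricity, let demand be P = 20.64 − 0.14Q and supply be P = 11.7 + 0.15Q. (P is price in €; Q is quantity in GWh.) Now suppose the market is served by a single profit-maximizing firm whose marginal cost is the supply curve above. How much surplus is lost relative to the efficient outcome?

€14.61

Competitive equilibrium: 20.64 − 0.14Q = 11.7 + 0.15Q → Q* = 30.8276, P* = 16.3241.
Marginal revenue: MR = 20.64 − 0.28Q. Set MR = MC: 20.64 − 0.28Q = 11.7 + 0.15Q → Q_m = 20.7907.
Price P_m = 20.64 − 0.14·20.7907 = 17.7293; MC(Q_m) = 11.7 + 0.15·20.7907 = 14.8186.
Competitive Q* = 30.8276, so ΔQ = 10.0369; wedge = 17.7293 − 14.8186 = 2.9107.
Welfare loss = ½ × 10.0369 × 2.9107 = €14.61.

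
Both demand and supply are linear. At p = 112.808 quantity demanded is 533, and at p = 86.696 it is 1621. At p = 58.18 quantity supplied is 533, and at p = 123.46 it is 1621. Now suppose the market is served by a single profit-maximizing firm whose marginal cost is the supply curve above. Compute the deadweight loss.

2904.28

Demand slope = (86.696 − 112.808)/(1621 − 533) = −0.024, so p = 125.6 − 0.024q.
Supply slope = (123.46 − 58.18)/(1621 − 533) = 0.06, so p = 26.2 + 0.06q.
Competitive equilibrium: 125.6 − 0.024q = 26.2 + 0.06q → q* = 1183.3333, p* = 97.2.
Marginal revenue: MR = 125.6 − 0.048q. Set MR = MC: 125.6 − 0.048q = 26.2 + 0.06q → q_m = 920.3704.
Price p_m = 125.6 − 0.024·920.3704 = 103.5111; MC(q_m) = 26.2 + 0.06·920.3704 = 81.4222.
Competitive q* = 1183.3333, so Δq = 262.9629; wedge = 103.5111 − 81.4222 = 22.0889.
Welfare loss = ½ × 262.9629 × 22.0889 = 2904.28.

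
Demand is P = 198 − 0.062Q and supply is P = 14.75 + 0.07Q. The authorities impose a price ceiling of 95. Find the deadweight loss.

Competitive equilibrium: 198 − 0.062Q = 14.75 + 0.07Q → Q* = 1388.2576, P* = 111.928.
At the ceiling P = 95, quantity supplied = (95 − 14.75)/0.07 = 1146.4286.
Willingness to pay at Q' = 1146.4286: 198 − 0.062·1146.4286 = 126.9214.
ΔQ = 1388.2576 − 1146.4286 = 241.829; wedge = 126.9214 − 95 = 31.9214.
The triangle = ½ × 241.829 × 31.9214 = 3859.76.

3859.76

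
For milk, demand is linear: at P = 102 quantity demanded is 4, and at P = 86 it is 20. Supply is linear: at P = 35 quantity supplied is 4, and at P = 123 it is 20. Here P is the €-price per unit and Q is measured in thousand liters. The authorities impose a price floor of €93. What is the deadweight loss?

€5.56 thousand

Demand slope = (86 − 102)/(20 − 4) = −1, so P = 106 − Q.
Supply slope = (123 − 35)/(20 − 4) = 5.5, so P = 13 + 5.5Q.
Competitive equilibrium: 106 − Q = 13 + 5.5Q → Q* = 14.3077, P* = 91.6923.
At the floor P = 93, quantity demanded = (106 − 93)/1 = 13.
Sellers' marginal cost at Q' = 13: 13 + 5.5·13 = 84.5.
ΔQ = 14.3077 − 13 = 1.3077; wedge = 93 − 84.5 = 8.5.
Deadweight loss = ½ × 1.3077 × 8.5 = €5.56 thousand.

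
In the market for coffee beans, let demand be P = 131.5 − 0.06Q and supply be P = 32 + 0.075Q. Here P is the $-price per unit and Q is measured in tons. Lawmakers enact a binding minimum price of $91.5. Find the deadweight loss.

Competitive equilibrium: 131.5 − 0.06Q = 32 + 0.075Q → Q* = 737.037, P* = 87.2778.
At the floor P = 91.5, quantity demanded = (131.5 − 91.5)/0.06 = 666.6667.
Sellers' marginal cost at Q' = 666.6667: 32 + 0.075·666.6667 = 82.
ΔQ = 737.037 − 666.6667 = 70.3703; wedge = 91.5 − 82 = 9.5.
The triangle = ½ × 70.3703 × 9.5 = $334.26.

$334.26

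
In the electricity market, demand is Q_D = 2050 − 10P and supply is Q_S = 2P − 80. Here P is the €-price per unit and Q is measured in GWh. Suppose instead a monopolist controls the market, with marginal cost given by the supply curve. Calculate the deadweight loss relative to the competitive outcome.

In inverse form: demand P = 205 − 0.1Q, supply P = 40 + 0.5Q.
Competitive equilibrium: 205 − 0.1Q = 40 + 0.5Q → Q* = 275, P* = 177.5.
Marginal revenue: MR = 205 − 0.2Q. Set MR = MC: 205 − 0.2Q = 40 + 0.5Q → Q_m = 235.7143.
Price P_m = 205 − 0.1·235.7143 = 181.4286; MC(Q_m) = 40 + 0.5·235.7143 = 157.8572.
Competitive Q* = 275, so ΔQ = 39.2857; wedge = 181.4286 − 157.8572 = 23.5714.
DWL = ½ × 39.2857 × 23.5714 = €463.01.

€463.01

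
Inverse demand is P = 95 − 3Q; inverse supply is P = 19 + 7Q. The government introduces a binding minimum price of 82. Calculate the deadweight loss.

53.36

Competitive equilibrium: 95 − 3Q = 19 + 7Q → Q* = 7.6, P* = 72.2.
At the floor P = 82, quantity demanded = (95 − 82)/3 = 4.3333.
Sellers' marginal cost at Q' = 4.3333: 19 + 7·4.3333 = 49.3331.
ΔQ = 7.6 − 4.3333 = 3.2667; wedge = 82 − 49.3331 = 32.6669.
DWL = ½ × 3.2667 × 32.6669 = 53.36.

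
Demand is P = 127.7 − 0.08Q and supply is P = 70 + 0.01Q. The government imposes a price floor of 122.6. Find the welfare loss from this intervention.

Competitive equilibrium: 127.7 − 0.08Q = 70 + 0.01Q → Q* = 641.1111, P* = 76.4111.
At the floor P = 122.6, quantity demanded = (127.7 − 122.6)/0.08 = 63.75.
Sellers' marginal cost at Q' = 63.75: 70 + 0.01·63.75 = 70.6375.
ΔQ = 641.1111 − 63.75 = 577.3611; wedge = 122.6 − 70.6375 = 51.9625.
The triangle = ½ × 577.3611 × 51.9625 = 15000.56.

15000.56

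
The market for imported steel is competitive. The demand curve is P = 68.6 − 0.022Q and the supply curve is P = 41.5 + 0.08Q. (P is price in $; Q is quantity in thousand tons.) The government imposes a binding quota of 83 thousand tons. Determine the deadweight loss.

Competitive equilibrium: 68.6 − 0.022Q = 41.5 + 0.08Q → Q* = 265.6863, P* = 62.7549.
At Q = 83: demand price = 68.6 − 0.022·83 = 66.774; supply price = 41.5 + 0.08·83 = 48.14.
ΔQ = 265.6863 − 83 = 182.6863; wedge = 66.774 − 48.14 = 18.634.
Deadweight loss = ½ × 182.6863 × 18.634 = $1702.09 thousand.

$1702.09 thousand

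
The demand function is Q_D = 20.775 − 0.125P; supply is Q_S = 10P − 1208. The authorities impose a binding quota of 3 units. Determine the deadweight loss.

27.48

In inverse form: demand P = 166.2 − 8Q, supply P = 120.8 + 0.1Q.
Competitive equilibrium: 166.2 − 8Q = 120.8 + 0.1Q → Q* = 5.6049, P* = 121.3605.
At Q = 3: demand price = 166.2 − 8·3 = 142.2; supply price = 120.8 + 0.1·3 = 121.1.
ΔQ = 5.6049 − 3 = 2.6049; wedge = 142.2 − 121.1 = 21.1.
DWL = ½ × 2.6049 × 21.1 = 27.48.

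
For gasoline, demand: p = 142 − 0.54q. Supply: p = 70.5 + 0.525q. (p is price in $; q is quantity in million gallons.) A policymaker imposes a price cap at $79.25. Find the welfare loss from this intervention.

$1356.37 million

Competitive equilibrium: 142 − 0.54q = 70.5 + 0.525q → q* = 67.1362, p* = 105.7465.
At the ceiling p = 79.25, quantity supplied = (79.25 − 70.5)/0.525 = 16.6667.
Willingness to pay at q' = 16.6667: 142 − 0.54·16.6667 = 133.
Δq = 67.1362 − 16.6667 = 50.4695; wedge = 133 − 79.25 = 53.75.
The triangle = ½ × 50.4695 × 53.75 = $1356.37 million.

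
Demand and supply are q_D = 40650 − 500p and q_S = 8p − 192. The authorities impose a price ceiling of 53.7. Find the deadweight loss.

In inverse form: demand p = 81.3 − 0.002q, supply p = 24 + 0.125q.
Competitive equilibrium: 81.3 − 0.002q = 24 + 0.125q → q* = 451.1811, p* = 80.3976.
At the ceiling p = 53.7, quantity supplied = (53.7 − 24)/0.125 = 237.6.
Willingness to pay at q' = 237.6: 81.3 − 0.002·237.6 = 80.8248.
Δq = 451.1811 − 237.6 = 213.5811; wedge = 80.8248 − 53.7 = 27.1248.
The triangle = ½ × 213.5811 × 27.1248 = 2896.67.

2896.67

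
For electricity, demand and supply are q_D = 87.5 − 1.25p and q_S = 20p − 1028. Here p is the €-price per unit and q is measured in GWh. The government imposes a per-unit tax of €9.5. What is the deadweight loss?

In inverse form: demand p = 70 − 0.8q, supply p = 51.4 + 0.05q.
Competitive equilibrium: 70 − 0.8q = 51.4 + 0.05q → q* = 21.8824, p* = 52.4941.
With the tax, the buyer price exceeds the seller price by 9.5: (70 − 0.8q) − (51.4 + 0.05q) = 9.5 → q' = 10.7059.
Δq = 21.8824 − 10.7059 = 11.1765; the wedge equals the tax, 9.5.
Deadweight loss = ½ × 11.1765 × 9.5 = €53.09.

€53.09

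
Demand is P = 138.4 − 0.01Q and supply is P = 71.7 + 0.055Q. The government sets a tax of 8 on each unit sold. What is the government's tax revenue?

7224.62

Competitive equilibrium: 138.4 − 0.01Q = 71.7 + 0.055Q → Q* = 1026.1538, P* = 128.1385.
With the tax, the buyer price exceeds the seller price by 8: (138.4 − 0.01Q) − (71.7 + 0.055Q) = 8 → Q' = 903.0769.
Tax revenue = 8 × 903.0769 = 7224.62.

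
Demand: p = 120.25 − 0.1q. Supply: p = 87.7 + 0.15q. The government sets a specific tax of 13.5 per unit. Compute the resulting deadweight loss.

364.50

Competitive equilibrium: 120.25 − 0.1q = 87.7 + 0.15q → q* = 130.2, p* = 107.23.
With the tax, the buyer price exceeds the seller price by 13.5: (120.25 − 0.1q) − (87.7 + 0.15q) = 13.5 → q' = 76.2.
Δq = 130.2 − 76.2 = 54; the wedge equals the tax, 13.5.
The triangle = ½ × 54 × 13.5 = 364.50.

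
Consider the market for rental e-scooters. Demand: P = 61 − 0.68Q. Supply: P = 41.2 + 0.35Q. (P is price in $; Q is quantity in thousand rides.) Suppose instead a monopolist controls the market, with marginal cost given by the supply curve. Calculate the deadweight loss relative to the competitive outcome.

$30.09 thousand

Competitive equilibrium: 61 − 0.68Q = 41.2 + 0.35Q → Q* = 19.2233, P* = 47.9282.
Marginal revenue: MR = 61 − 1.36Q. Set MR = MC: 61 − 1.36Q = 41.2 + 0.35Q → Q_m = 11.5789.
Price P_m = 61 − 0.68·11.5789 = 53.1263; MC(Q_m) = 41.2 + 0.35·11.5789 = 45.2526.
Competitive Q* = 19.2233, so ΔQ = 7.6444; wedge = 53.1263 − 45.2526 = 7.8737.
The triangle = ½ × 7.6444 × 7.8737 = $30.09 thousand.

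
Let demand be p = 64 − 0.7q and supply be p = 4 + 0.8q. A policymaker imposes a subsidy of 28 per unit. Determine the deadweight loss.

Competitive equilibrium: 64 − 0.7q = 4 + 0.8q → q* = 40, p* = 36.
The subsidy lowers effective supply by 28: p = 0.8q − 24.
New quantity: 64 − 0.7q = 0.8q − 24 → q' = 58.6667.
Overproduction Δq = 58.6667 − 40 = 18.6667; wedge = subsidy = 28.
Deadweight loss = ½ × 18.6667 × 28 = 261.33.

261.33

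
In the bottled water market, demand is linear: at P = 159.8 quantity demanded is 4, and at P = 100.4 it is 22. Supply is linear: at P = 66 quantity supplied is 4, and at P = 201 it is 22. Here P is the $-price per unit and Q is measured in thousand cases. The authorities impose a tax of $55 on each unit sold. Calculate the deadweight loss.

$140.05 thousand

Demand slope = (100.4 − 159.8)/(22 − 4) = −3.3, so P = 173 − 3.3Q.
Supply slope = (201 − 66)/(22 − 4) = 7.5, so P = 36 + 7.5Q.
Competitive equilibrium: 173 − 3.3Q = 36 + 7.5Q → Q* = 12.6852, P* = 131.1389.
With the tax, the buyer price exceeds the seller price by 55: (173 − 3.3Q) − (36 + 7.5Q) = 55 → Q' = 7.5926.
ΔQ = 12.6852 − 7.5926 = 5.0926; the wedge equals the tax, 55.
The triangle = ½ × 5.0926 × 55 = $140.05 thousand.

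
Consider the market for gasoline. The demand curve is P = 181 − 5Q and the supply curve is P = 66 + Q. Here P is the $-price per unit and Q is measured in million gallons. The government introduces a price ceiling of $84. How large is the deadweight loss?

Competitive equilibrium: 181 − 5Q = 66 + Q → Q* = 19.1667, P* = 85.1667.
At the ceiling P = 84, quantity supplied = (84 − 66)/1 = 18.
Willingness to pay at Q' = 18: 181 − 5·18 = 91.
ΔQ = 19.1667 − 18 = 1.1667; wedge = 91 − 84 = 7.
DWL = ½ × 1.1667 × 7 = $4.08 million.

$4.08 million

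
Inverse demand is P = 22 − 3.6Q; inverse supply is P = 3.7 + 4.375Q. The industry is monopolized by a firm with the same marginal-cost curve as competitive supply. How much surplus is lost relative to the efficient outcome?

2.03

Competitive equilibrium: 22 − 3.6Q = 3.7 + 4.375Q → Q* = 2.2947, P* = 13.7392.
Marginal revenue: MR = 22 − 7.2Q. Set MR = MC: 22 − 7.2Q = 3.7 + 4.375Q → Q_m = 1.581.
Price P_m = 22 − 3.6·1.581 = 16.3084; MC(Q_m) = 3.7 + 4.375·1.581 = 10.6169.
Competitive Q* = 2.2947, so ΔQ = 0.7137; wedge = 16.3084 − 10.6169 = 5.6915.
DWL = ½ × 0.7137 × 5.6915 = 2.03.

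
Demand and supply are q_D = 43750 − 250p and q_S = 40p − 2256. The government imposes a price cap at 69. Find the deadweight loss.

186425.38

In inverse form: demand p = 175 − 0.004q, supply p = 56.4 + 0.025q.
Competitive equilibrium: 175 − 0.004q = 56.4 + 0.025q → q* = 4089.65517, p* = 158.64138.
At the ceiling p = 69, quantity supplied = (69 − 56.4)/0.025 = 504.
Willingness to pay at q' = 504: 175 − 0.004·504 = 172.984.
Δq = 4089.65517 − 504 = 3585.65517; wedge = 172.984 − 69 = 103.984.
The triangle = ½ × 3585.65517 × 103.984 = 186425.38.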